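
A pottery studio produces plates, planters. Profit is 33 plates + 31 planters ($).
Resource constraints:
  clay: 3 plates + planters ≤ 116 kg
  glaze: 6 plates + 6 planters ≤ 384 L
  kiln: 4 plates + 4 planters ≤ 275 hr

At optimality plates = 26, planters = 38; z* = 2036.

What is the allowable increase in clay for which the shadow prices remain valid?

Binding constraints: clay, glaze. The basis is B = [[3,1],[6,6]] with det 12.
Per unit increase in clay, x* moves by d = (0.5, -0.5).
The basis stays optimal until planters reaches 0; allowable increase = 76 kg.

76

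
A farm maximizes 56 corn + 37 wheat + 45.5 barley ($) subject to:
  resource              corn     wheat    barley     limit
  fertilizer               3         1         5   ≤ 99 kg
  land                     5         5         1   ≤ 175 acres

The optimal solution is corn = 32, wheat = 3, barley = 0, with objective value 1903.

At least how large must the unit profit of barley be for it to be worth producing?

Both fertilizer and land are binding at x*.
Dual feasibility on the basic columns requires 3·y_fertilizer + 5·y_land = 56, 1·y_fertilizer + 5·y_land = 37.
This yields shadow prices y_fertilizer = 9.5, y_land = 5.5.
barley enters the basis when its profit ≥ yᵀa₃ = 9.5·5 + 5.5·1 = 53.

53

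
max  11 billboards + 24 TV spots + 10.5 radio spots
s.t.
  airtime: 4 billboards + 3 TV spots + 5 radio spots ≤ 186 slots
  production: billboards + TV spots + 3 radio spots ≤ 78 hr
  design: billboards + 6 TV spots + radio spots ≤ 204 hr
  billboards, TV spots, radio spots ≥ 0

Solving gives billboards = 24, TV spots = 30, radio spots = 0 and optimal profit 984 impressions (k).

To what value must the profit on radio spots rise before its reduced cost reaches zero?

13

Check each constraint at x*: airtime 186/186 (tight); production 54/78 (slack 24); design 204/204 (tight).
Since production is not tight, its dual is 0.
Dual feasibility on the basic columns requires 4·y_airtime + 1·y_design = 11, 3·y_airtime + 6·y_design = 24.
→ y_airtime = 2 and y_design = 3.
radio spots enters the basis when its profit ≥ yᵀa₃ = 2·5 + 3·1 = 13.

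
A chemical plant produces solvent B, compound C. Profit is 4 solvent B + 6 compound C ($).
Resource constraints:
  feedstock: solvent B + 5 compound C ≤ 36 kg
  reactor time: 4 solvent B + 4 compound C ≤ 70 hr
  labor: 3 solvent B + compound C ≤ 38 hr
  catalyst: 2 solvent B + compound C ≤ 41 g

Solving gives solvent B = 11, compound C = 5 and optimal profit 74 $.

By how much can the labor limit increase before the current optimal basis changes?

5.25

Binding constraints: feedstock, labor. The basis is B = [[1,5],[3,1]] with det -14.
Per unit increase in labor, x* moves by d = (0.3571, -0.0714).
The basis stays optimal until reactor time becomes binding; allowable increase = 5.25 hr.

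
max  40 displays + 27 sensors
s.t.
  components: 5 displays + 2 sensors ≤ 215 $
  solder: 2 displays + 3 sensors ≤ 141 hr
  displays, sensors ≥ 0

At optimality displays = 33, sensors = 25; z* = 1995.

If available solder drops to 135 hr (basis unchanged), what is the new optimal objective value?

Both components and solder are binding at x*.
From A_Bᵀ y = c: 5·y_components + 2·y_solder = 40; 2·y_components + 3·y_solder = 27.
Solving: y_components = 6, y_solder = 5.
Δz = y_solder·Δb = 5 × (-6) = -30, so new z* = 1995 − 30 = 1965.

1965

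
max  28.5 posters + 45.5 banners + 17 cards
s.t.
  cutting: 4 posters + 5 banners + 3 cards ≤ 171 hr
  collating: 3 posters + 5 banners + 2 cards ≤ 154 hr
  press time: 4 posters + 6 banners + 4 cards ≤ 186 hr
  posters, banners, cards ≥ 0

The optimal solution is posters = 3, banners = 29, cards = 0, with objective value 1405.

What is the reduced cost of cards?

Binding: collating and press time. Non-binding: cutting (14 unused).
Since cutting is not tight, its dual is 0.
From A_Bᵀ y = c: 3·y_collating + 4·y_press time = 28.5; 5·y_collating + 6·y_press time = 45.5.
Solving: y_collating = 5.5, y_press time = 3.
Reduced cost of cards: c₃ − yᵀa₃ = 17 − (5.5·2 + 3·4) = 17 − 23 = -6.

-6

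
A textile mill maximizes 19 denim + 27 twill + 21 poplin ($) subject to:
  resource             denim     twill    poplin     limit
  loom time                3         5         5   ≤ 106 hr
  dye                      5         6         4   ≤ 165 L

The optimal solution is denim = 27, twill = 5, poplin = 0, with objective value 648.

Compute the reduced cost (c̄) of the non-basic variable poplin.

At the optimum: loom time uses 106 of 106 (binding); dye uses 165 of 165 (binding).
From A_Bᵀ y = c: 3·y_loom time + 5·y_dye = 19; 5·y_loom time + 6·y_dye = 27.
Solving: y_loom time = 3, y_dye = 2.
Reduced cost of poplin: c₃ − yᵀa₃ = 21 − (3·5 + 2·4) = 21 − 23 = -2.

-2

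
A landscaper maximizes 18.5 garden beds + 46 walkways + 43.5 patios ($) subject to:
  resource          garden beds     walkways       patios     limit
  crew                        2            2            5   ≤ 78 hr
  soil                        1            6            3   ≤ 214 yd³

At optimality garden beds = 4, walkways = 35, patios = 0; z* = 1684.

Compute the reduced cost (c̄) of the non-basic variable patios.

At the optimum: crew uses 78 of 78 (binding); soil uses 214 of 214 (binding).
From A_Bᵀ y = c: 2·y_crew + 1·y_soil = 18.5; 2·y_crew + 6·y_soil = 46.
Solving: y_crew = 6.5, y_soil = 5.5.
Reduced cost of patios: c₃ − yᵀa₃ = 43.5 − (6.5·5 + 5.5·3) = 43.5 − 49 = -5.5.

-5.5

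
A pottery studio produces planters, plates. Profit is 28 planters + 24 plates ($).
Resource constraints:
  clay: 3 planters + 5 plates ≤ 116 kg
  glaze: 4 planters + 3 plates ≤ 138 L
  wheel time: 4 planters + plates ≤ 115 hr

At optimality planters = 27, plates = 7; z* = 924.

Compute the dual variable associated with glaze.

0

Check each constraint at x*: clay 116/116 (tight); glaze 129/138 (slack 9); wheel time 115/115 (tight).
Since glaze is not tight, its dual is 0.
From A_Bᵀ y = c: 3·y_clay + 4·y_wheel time = 28; 5·y_clay + 1·y_wheel time = 24.
→ y_clay = 4 and y_wheel time = 4.
Shadow price of glaze = 0.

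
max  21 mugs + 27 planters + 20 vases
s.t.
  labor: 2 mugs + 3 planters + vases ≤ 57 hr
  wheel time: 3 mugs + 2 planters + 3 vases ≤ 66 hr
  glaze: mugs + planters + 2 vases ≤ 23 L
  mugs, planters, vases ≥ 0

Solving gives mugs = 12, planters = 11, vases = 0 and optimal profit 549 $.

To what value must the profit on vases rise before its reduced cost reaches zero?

24

At the optimum: labor uses 57 of 57 (binding); wheel time uses 58 of 66 (slack = 8); glaze uses 23 of 23 (binding).
By complementary slackness, y = 0 for the non-binding constraint.
Dual feasibility on the basic columns requires 2·y_labor + 1·y_glaze = 21, 3·y_labor + 1·y_glaze = 27.
Solving: y_labor = 6, y_glaze = 9.
vases enters the basis when its profit ≥ yᵀa₃ = 6·1 + 9·2 = 24.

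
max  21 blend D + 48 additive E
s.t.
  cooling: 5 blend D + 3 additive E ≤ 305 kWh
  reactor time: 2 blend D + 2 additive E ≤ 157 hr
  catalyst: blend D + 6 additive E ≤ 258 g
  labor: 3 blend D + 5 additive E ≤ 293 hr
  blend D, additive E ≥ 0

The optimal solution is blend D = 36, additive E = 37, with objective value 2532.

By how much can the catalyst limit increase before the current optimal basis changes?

93.6

Binding constraints: catalyst, labor. The basis is B = [[1,6],[3,5]] with det -13.
Per unit increase in catalyst, x* moves by d = (-0.3846, 0.2308).
The basis stays optimal until blend D reaches 0; allowable increase = 93.6 g.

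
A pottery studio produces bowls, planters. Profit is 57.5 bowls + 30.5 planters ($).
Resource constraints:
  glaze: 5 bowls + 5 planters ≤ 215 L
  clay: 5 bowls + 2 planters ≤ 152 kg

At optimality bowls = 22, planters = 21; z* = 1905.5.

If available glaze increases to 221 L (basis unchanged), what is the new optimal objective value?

Both glaze and clay are binding at x*.
The binding rows give the dual system: 5·y_glaze + 5·y_clay = 57.5 and 5·y_glaze + 2·y_clay = 30.5.
Solving: y_glaze = 2.5, y_clay = 9.
Δz = y_glaze·Δb = 2.5 × (6) = 15, so new z* = 1905.5 + 15 = 1920.5.

1920.5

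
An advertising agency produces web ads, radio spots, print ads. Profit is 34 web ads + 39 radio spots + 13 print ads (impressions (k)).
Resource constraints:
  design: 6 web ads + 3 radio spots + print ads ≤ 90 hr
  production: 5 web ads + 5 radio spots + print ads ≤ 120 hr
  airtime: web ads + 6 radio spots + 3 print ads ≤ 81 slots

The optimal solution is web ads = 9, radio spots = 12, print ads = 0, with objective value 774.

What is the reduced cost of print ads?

-4

Check each constraint at x*: design 90/90 (tight); production 105/120 (slack 15); airtime 81/81 (tight).
Slack constraints have shadow price 0 (complementary slackness).
The binding rows give the dual system: 6·y_design + 1·y_airtime = 34 and 3·y_design + 6·y_airtime = 39.
→ y_design = 5 and y_airtime = 4.
Reduced cost of print ads: c₃ − yᵀa₃ = 13 − (5·1 + 4·3) = 13 − 17 = -4.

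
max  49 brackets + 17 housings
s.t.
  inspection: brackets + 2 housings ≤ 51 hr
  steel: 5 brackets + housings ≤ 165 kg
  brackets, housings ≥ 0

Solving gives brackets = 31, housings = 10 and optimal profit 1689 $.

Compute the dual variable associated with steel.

9

Both inspection and steel are binding at x*.
From A_Bᵀ y = c: 1·y_inspection + 5·y_steel = 49; 2·y_inspection + 1·y_steel = 17.
This yields shadow prices y_inspection = 4, y_steel = 9.
Shadow price of steel = 9.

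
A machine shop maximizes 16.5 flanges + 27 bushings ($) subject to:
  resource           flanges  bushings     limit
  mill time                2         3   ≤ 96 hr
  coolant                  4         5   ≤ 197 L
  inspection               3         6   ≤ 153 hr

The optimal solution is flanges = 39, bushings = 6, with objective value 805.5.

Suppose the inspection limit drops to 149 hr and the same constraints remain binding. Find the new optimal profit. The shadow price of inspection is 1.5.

Δb = -4, so new z* = 805.5 + (1.5)·(-4) = 805.5 − 6 = 799.5.

799.5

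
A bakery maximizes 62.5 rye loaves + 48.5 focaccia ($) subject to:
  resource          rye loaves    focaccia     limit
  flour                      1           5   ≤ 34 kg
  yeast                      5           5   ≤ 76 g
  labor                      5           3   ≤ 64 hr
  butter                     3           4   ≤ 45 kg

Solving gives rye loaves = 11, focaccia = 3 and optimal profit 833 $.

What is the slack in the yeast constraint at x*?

6

yeast used = 5·11 + 5·3 = 70; slack = 76 − 70 = 6.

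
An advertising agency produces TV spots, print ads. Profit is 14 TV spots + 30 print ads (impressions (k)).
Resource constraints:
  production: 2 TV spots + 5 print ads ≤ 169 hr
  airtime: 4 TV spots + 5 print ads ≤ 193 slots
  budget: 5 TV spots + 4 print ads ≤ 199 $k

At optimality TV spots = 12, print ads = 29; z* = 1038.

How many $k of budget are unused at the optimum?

budget used = 5·12 + 4·29 = 176; slack = 199 − 176 = 23.

23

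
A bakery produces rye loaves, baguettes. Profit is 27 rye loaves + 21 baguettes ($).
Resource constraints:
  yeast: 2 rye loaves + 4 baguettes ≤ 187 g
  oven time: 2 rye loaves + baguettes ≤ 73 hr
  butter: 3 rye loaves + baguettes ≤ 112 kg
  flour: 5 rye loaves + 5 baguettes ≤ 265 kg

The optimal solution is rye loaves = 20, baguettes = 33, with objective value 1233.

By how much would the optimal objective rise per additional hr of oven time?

Check each constraint at x*: yeast 172/187 (slack 15); oven time 73/73 (tight); butter 93/112 (slack 19); flour 265/265 (tight).
Since yeast, butter are not tight, their duals are 0.
The binding rows give the dual system: 2·y_oven time + 5·y_flour = 27 and 1·y_oven time + 5·y_flour = 21.
This yields shadow prices y_oven time = 6, y_flour = 3.
Shadow price of oven time = 6.

6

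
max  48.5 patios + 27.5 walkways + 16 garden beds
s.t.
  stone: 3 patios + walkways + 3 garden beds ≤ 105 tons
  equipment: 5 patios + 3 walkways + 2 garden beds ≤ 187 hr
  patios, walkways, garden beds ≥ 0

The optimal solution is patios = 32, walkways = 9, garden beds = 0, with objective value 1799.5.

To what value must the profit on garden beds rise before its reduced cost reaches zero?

23

At the optimum: stone uses 105 of 105 (binding); equipment uses 187 of 187 (binding).
The binding rows give the dual system: 3·y_stone + 5·y_equipment = 48.5 and 1·y_stone + 3·y_equipment = 27.5.
Solving: y_stone = 2, y_equipment = 8.5.
garden beds enters the basis when its profit ≥ yᵀa₃ = 2·3 + 8.5·2 = 23.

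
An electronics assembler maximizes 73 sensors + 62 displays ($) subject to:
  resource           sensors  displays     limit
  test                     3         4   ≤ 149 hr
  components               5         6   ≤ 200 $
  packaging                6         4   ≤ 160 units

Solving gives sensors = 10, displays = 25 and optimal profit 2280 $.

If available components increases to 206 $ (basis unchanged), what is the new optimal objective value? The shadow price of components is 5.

2310

Δb = 6, so new z* = 2280 + (5)·(6) = 2280 + 30 = 2310.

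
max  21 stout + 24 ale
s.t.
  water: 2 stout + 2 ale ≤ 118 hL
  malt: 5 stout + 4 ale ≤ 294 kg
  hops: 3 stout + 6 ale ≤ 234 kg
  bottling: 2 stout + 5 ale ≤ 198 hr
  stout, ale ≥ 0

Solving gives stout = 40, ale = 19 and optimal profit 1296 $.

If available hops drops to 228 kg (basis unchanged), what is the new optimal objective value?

Check each constraint at x*: water 118/118 (tight); malt 276/294 (slack 18); hops 234/234 (tight); bottling 175/198 (slack 23).
Since malt, bottling are not tight, their duals are 0.
From A_Bᵀ y = c: 2·y_water + 3·y_hops = 21; 2·y_water + 6·y_hops = 24.
Solving: y_water = 9, y_hops = 1.
Δz = y_hops·Δb = 1 × (-6) = -6, so new z* = 1296 − 6 = 1290.

1290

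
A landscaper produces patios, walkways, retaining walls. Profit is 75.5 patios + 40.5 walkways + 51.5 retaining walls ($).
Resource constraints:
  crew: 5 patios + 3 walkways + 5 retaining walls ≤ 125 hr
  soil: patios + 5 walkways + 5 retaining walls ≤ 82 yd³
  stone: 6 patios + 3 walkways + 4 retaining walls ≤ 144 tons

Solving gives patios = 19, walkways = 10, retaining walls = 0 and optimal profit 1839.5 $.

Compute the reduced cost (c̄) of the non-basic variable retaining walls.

Check each constraint at x*: crew 125/125 (tight); soil 69/82 (slack 13); stone 144/144 (tight).
By complementary slackness, y = 0 for the non-binding constraint.
Dual feasibility on the basic columns requires 5·y_crew + 6·y_stone = 75.5, 3·y_crew + 3·y_stone = 40.5.
This yields shadow prices y_crew = 5.5, y_stone = 8.
Reduced cost of retaining walls: c₃ − yᵀa₃ = 51.5 − (5.5·5 + 8·4) = 51.5 − 59.5 = -8.

-8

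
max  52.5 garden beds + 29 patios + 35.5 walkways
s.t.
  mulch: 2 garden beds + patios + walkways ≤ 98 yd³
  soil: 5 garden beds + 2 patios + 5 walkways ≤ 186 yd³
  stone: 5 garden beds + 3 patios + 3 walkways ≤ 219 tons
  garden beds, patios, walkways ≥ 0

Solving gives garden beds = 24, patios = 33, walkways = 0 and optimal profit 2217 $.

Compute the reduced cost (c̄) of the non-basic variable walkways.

Binding: soil and stone. Non-binding: mulch (17 unused).
Since mulch is not tight, its dual is 0.
The binding rows give the dual system: 5·y_soil + 5·y_stone = 52.5 and 2·y_soil + 3·y_stone = 29.
This yields shadow prices y_soil = 2.5, y_stone = 8.
Reduced cost of walkways: c₃ − yᵀa₃ = 35.5 − (2.5·5 + 8·3) = 35.5 − 36.5 = -1.

-1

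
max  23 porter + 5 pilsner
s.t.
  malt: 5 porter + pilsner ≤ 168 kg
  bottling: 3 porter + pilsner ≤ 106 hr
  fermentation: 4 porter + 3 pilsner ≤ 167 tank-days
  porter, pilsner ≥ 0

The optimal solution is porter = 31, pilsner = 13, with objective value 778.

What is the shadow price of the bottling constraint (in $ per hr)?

1

Binding: malt and bottling. Non-binding: fermentation (4 unused).
Since fermentation is not tight, its dual is 0.
Dual feasibility on the basic columns requires 5·y_malt + 3·y_bottling = 23, 1·y_malt + 1·y_bottling = 5.
Solving: y_malt = 4, y_bottling = 1.
Shadow price of bottling = 1.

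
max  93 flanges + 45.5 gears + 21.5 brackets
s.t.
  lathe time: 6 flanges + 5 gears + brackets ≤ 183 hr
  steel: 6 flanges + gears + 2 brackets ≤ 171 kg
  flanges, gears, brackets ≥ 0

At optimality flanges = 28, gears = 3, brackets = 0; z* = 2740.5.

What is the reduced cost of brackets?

-2

Both lathe time and steel are binding at x*.
The binding rows give the dual system: 6·y_lathe time + 6·y_steel = 93 and 5·y_lathe time + 1·y_steel = 45.5.
→ y_lathe time = 7.5 and y_steel = 8.
Reduced cost of brackets: c₃ − yᵀa₃ = 21.5 − (7.5·1 + 8·2) = 21.5 − 23.5 = -2.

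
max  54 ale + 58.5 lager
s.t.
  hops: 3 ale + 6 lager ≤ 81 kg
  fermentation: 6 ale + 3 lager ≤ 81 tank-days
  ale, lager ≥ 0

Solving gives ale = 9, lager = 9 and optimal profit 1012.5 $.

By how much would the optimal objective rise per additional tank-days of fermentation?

5.5

At the optimum: hops uses 81 of 81 (binding); fermentation uses 81 of 81 (binding).
Dual feasibility on the basic columns requires 3·y_hops + 6·y_fermentation = 54, 6·y_hops + 3·y_fermentation = 58.5.
Solving: y_hops = 7, y_fermentation = 5.5.
Shadow price of fermentation = 5.5.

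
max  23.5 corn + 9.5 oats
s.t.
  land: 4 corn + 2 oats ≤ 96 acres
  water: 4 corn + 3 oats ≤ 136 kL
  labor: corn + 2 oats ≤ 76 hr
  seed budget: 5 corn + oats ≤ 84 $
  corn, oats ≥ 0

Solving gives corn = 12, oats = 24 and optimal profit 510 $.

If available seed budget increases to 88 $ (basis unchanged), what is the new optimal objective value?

Binding: land and seed budget. Non-binding: water (16 unused), labor (16 unused).
Slack constraints have shadow price 0 (complementary slackness).
The binding rows give the dual system: 4·y_land + 5·y_seed budget = 23.5 and 2·y_land + 1·y_seed budget = 9.5.
This yields shadow prices y_land = 4, y_seed budget = 1.5.
Δz = y_seed budget·Δb = 1.5 × (4) = 6, so new z* = 510 + 6 = 516.

516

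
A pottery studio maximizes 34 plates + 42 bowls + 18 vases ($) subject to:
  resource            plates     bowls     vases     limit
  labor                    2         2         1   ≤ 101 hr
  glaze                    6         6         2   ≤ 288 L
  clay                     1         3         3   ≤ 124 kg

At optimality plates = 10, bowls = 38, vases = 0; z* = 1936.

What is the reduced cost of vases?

At the optimum: labor uses 96 of 101 (slack = 5); glaze uses 288 of 288 (binding); clay uses 124 of 124 (binding).
Since labor is not tight, its dual is 0.
From A_Bᵀ y = c: 6·y_glaze + 1·y_clay = 34; 6·y_glaze + 3·y_clay = 42.
Solving: y_glaze = 5, y_clay = 4.
Reduced cost of vases: c₃ − yᵀa₃ = 18 − (5·2 + 4·3) = 18 − 22 = -4.

-4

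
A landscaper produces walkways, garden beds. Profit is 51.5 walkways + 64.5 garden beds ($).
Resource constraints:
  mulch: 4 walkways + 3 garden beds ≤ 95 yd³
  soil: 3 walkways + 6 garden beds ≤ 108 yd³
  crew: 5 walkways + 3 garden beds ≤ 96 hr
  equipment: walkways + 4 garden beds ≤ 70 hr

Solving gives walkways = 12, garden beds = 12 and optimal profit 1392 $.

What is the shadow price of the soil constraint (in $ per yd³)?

8

Check each constraint at x*: mulch 84/95 (slack 11); soil 108/108 (tight); crew 96/96 (tight); equipment 60/70 (slack 10).
By complementary slackness, y = 0 for the non-binding constraints.
From A_Bᵀ y = c: 3·y_soil + 5·y_crew = 51.5; 6·y_soil + 3·y_crew = 64.5.
This yields shadow prices y_soil = 8, y_crew = 5.5.
Shadow price of soil = 8.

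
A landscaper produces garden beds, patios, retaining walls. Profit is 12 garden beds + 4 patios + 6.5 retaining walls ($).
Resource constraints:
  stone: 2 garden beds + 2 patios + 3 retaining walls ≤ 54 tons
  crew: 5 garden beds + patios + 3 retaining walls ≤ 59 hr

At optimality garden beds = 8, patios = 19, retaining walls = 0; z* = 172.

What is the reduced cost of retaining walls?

-2.5

Check each constraint at x*: stone 54/54 (tight); crew 59/59 (tight).
Dual feasibility on the basic columns requires 2·y_stone + 5·y_crew = 12, 2·y_stone + 1·y_crew = 4.
Solving: y_stone = 1, y_crew = 2.
Reduced cost of retaining walls: c₃ − yᵀa₃ = 6.5 − (1·3 + 2·3) = 6.5 − 9 = -2.5.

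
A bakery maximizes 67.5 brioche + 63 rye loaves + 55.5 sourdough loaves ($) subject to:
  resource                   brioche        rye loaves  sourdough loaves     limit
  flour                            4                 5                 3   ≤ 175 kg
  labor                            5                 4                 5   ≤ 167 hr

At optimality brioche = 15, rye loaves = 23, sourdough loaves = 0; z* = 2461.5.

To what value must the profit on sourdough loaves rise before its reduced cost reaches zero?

62.5

At the optimum: flour uses 175 of 175 (binding); labor uses 167 of 167 (binding).
The binding rows give the dual system: 4·y_flour + 5·y_labor = 67.5 and 5·y_flour + 4·y_labor = 63.
This yields shadow prices y_flour = 5, y_labor = 9.5.
sourdough loaves enters the basis when its profit ≥ yᵀa₃ = 5·3 + 9.5·5 = 62.5.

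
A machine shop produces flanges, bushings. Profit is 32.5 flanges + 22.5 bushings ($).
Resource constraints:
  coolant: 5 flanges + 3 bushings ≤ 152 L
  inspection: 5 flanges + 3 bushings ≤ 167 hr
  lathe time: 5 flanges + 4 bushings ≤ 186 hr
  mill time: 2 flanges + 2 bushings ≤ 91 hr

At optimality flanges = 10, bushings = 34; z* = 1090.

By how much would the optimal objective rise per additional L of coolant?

Binding: coolant and lathe time. Non-binding: inspection (15 unused), mill time (3 unused).
By complementary slackness, y = 0 for the non-binding constraints.
From A_Bᵀ y = c: 5·y_coolant + 5·y_lathe time = 32.5; 3·y_coolant + 4·y_lathe time = 22.5.
This yields shadow prices y_coolant = 3.5, y_lathe time = 3.
Shadow price of coolant = 3.5.

3.5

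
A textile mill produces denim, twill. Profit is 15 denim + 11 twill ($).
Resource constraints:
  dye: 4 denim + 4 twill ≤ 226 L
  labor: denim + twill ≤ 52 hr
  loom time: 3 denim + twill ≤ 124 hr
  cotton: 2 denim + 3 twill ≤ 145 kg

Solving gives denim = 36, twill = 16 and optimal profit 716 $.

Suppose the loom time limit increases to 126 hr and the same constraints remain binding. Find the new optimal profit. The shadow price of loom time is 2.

Δb = 2, so new z* = 716 + (2)·(2) = 716 + 4 = 720.

720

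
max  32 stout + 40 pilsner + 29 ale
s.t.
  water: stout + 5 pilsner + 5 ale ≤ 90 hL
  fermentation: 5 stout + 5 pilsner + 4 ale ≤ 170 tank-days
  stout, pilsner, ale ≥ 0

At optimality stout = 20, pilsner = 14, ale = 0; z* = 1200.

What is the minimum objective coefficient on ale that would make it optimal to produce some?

34

At the optimum: water uses 90 of 90 (binding); fermentation uses 170 of 170 (binding).
The binding rows give the dual system: 1·y_water + 5·y_fermentation = 32 and 5·y_water + 5·y_fermentation = 40.
Solving: y_water = 2, y_fermentation = 6.
ale enters the basis when its profit ≥ yᵀa₃ = 2·5 + 6·4 = 34.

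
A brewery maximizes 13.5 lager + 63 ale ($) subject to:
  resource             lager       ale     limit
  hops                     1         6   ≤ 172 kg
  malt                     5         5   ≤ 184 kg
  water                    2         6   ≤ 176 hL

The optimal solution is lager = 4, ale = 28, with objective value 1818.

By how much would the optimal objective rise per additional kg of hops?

Binding: hops and water. Non-binding: malt (24 unused).
Since malt is not tight, its dual is 0.
The binding rows give the dual system: 1·y_hops + 2·y_water = 13.5 and 6·y_hops + 6·y_water = 63.
Solving: y_hops = 7.5, y_water = 3.
Shadow price of hops = 7.5.

7.5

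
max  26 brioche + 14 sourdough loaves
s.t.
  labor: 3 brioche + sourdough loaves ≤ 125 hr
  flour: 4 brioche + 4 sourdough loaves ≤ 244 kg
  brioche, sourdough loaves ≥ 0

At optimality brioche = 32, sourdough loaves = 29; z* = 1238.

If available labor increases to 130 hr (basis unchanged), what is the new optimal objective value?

1268

Both labor and flour are binding at x*.
From A_Bᵀ y = c: 3·y_labor + 4·y_flour = 26; 1·y_labor + 4·y_flour = 14.
Solving: y_labor = 6, y_flour = 2.
Δz = y_labor·Δb = 6 × (5) = 30, so new z* = 1238 + 30 = 1268.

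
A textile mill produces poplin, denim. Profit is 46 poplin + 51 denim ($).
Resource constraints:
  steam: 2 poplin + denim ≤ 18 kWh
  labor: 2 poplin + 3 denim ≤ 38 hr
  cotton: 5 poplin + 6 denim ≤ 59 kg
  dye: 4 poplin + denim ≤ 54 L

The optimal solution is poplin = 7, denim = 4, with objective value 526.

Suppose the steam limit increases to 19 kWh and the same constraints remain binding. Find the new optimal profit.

529

Check each constraint at x*: steam 18/18 (tight); labor 26/38 (slack 12); cotton 59/59 (tight); dye 32/54 (slack 22).
Since labor, dye are not tight, their duals are 0.
Dual feasibility on the basic columns requires 2·y_steam + 5·y_cotton = 46, 1·y_steam + 6·y_cotton = 51.
→ y_steam = 3 and y_cotton = 8.
Δz = y_steam·Δb = 3 × (1) = 3, so new z* = 526 + 3 = 529.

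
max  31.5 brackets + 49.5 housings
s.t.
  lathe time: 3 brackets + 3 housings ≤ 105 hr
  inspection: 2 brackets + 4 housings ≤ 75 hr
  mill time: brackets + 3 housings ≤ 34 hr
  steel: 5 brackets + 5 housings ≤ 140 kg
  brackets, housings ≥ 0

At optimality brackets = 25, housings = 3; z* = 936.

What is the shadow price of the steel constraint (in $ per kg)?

Binding: mill time and steel. Non-binding: lathe time (21 unused), inspection (13 unused).
By complementary slackness, y = 0 for the non-binding constraints.
The binding rows give the dual system: 1·y_mill time + 5·y_steel = 31.5 and 3·y_mill time + 5·y_steel = 49.5.
Solving: y_mill time = 9, y_steel = 4.5.
Shadow price of steel = 4.5.

4.5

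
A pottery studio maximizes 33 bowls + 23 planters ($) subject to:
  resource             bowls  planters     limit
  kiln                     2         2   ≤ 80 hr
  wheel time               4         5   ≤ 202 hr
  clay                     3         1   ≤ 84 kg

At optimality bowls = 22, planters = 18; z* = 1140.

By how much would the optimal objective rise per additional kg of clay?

5

At the optimum: kiln uses 80 of 80 (binding); wheel time uses 178 of 202 (slack = 24); clay uses 84 of 84 (binding).
By complementary slackness, y = 0 for the non-binding constraint.
The binding rows give the dual system: 2·y_kiln + 3·y_clay = 33 and 2·y_kiln + 1·y_clay = 23.
Solving: y_kiln = 9, y_clay = 5.
Shadow price of clay = 5.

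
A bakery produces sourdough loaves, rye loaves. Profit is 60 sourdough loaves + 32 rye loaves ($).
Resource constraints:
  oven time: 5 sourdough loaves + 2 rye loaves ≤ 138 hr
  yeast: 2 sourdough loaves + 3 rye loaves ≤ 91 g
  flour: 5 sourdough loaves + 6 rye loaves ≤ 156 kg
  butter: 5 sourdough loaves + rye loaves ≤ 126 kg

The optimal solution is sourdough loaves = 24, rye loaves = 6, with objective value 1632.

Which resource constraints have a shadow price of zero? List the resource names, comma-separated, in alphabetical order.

oven time: 132/138 (slack 6)
yeast: 66/91 (slack 25)
flour: 156/156 (binding)
butter: 126/126 (binding)
By complementary slackness, a constraint with positive slack has shadow price 0 → oven time, yeast.

oven time, yeast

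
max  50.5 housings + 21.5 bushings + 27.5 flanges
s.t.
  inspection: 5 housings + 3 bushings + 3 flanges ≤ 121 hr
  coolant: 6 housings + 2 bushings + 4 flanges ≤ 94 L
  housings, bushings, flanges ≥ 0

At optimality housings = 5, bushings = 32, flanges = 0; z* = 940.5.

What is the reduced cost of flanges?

Both inspection and coolant are binding at x*.
From A_Bᵀ y = c: 5·y_inspection + 6·y_coolant = 50.5; 3·y_inspection + 2·y_coolant = 21.5.
Solving: y_inspection = 3.5, y_coolant = 5.5.
Reduced cost of flanges: c₃ − yᵀa₃ = 27.5 − (3.5·3 + 5.5·4) = 27.5 − 32.5 = -5.

-5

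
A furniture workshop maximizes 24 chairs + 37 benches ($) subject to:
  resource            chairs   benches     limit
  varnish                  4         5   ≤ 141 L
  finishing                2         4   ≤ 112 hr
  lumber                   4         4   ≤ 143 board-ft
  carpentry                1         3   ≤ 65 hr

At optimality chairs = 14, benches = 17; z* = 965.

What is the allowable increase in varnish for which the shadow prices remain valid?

Binding constraints: varnish, carpentry. The basis is B = [[4,5],[1,3]] with det 7.
Per unit increase in varnish, x* moves by d = (0.4286, -0.1429).
The basis stays optimal until lumber becomes binding; allowable increase = 16.625 L.

16.625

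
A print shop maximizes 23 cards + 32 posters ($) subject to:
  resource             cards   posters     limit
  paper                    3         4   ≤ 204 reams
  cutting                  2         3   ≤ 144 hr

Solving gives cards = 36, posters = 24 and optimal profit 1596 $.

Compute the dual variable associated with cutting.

4

At the optimum: paper uses 204 of 204 (binding); cutting uses 144 of 144 (binding).
Dual feasibility on the basic columns requires 3·y_paper + 2·y_cutting = 23, 4·y_paper + 3·y_cutting = 32.
→ y_paper = 5 and y_cutting = 4.
Shadow price of cutting = 4.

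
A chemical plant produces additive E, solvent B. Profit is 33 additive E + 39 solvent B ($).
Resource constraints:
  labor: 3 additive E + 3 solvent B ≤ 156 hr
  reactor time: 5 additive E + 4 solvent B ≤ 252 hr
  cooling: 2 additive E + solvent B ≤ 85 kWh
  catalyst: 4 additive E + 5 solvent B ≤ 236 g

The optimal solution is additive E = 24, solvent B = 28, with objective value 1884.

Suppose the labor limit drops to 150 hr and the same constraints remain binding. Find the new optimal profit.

Check each constraint at x*: labor 156/156 (tight); reactor time 232/252 (slack 20); cooling 76/85 (slack 9); catalyst 236/236 (tight).
By complementary slackness, y = 0 for the non-binding constraints.
From A_Bᵀ y = c: 3·y_labor + 4·y_catalyst = 33; 3·y_labor + 5·y_catalyst = 39.
→ y_labor = 3 and y_catalyst = 6.
Δz = y_labor·Δb = 3 × (-6) = -18, so new z* = 1884 − 18 = 1866.

1866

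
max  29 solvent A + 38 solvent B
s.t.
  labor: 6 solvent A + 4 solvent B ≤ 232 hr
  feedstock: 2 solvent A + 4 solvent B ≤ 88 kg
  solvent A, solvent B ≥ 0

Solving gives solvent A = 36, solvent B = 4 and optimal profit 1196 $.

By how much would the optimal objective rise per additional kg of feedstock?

7

Check each constraint at x*: labor 232/232 (tight); feedstock 88/88 (tight).
The binding rows give the dual system: 6·y_labor + 2·y_feedstock = 29 and 4·y_labor + 4·y_feedstock = 38.
This yields shadow prices y_labor = 2.5, y_feedstock = 7.
Shadow price of feedstock = 7.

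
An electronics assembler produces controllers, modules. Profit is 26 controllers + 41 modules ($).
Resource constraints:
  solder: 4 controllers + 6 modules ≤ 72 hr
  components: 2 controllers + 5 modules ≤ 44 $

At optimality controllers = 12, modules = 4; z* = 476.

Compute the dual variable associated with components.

1

Both solder and components are binding at x*.
Dual feasibility on the basic columns requires 4·y_solder + 2·y_components = 26, 6·y_solder + 5·y_components = 41.
This yields shadow prices y_solder = 6, y_components = 1.
Shadow price of components = 1.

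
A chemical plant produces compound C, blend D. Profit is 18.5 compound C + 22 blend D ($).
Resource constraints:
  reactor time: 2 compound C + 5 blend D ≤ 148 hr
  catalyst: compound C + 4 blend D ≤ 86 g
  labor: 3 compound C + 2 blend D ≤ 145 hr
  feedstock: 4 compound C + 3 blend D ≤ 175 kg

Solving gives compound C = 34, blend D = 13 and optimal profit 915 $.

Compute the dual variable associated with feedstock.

Check each constraint at x*: reactor time 133/148 (slack 15); catalyst 86/86 (tight); labor 128/145 (slack 17); feedstock 175/175 (tight).
Since reactor time, labor are not tight, their duals are 0.
The binding rows give the dual system: 1·y_catalyst + 4·y_feedstock = 18.5 and 4·y_catalyst + 3·y_feedstock = 22.
This yields shadow prices y_catalyst = 2.5, y_feedstock = 4.
Shadow price of feedstock = 4.

4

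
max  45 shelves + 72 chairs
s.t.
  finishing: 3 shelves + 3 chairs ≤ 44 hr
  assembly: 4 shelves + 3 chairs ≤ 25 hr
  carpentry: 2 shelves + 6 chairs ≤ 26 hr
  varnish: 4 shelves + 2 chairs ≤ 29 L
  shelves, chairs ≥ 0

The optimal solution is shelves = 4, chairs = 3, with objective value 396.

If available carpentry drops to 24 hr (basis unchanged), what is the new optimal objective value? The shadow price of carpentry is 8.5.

Δb = -2, so new z* = 396 + (8.5)·(-2) = 396 − 17 = 379.

379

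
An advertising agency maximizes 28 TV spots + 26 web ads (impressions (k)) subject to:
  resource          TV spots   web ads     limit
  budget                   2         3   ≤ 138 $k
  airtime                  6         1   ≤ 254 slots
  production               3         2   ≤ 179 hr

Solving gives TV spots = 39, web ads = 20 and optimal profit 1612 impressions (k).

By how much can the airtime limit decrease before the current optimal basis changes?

Binding constraints: budget, airtime. The basis is B = [[2,3],[6,1]] with det -16.
Per unit decrease in airtime, x* moves by d = (-0.1875, 0.125).
The basis stays optimal until TV spots reaches 0; allowable decrease = 208 slots.

208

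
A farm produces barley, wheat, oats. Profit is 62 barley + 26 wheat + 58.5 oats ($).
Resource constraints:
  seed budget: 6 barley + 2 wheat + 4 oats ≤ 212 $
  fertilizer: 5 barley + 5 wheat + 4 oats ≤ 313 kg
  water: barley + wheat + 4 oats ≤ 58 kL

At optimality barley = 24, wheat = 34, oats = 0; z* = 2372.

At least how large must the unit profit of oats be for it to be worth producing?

At the optimum: seed budget uses 212 of 212 (binding); fertilizer uses 290 of 313 (slack = 23); water uses 58 of 58 (binding).
Since fertilizer is not tight, its dual is 0.
From A_Bᵀ y = c: 6·y_seed budget + 1·y_water = 62; 2·y_seed budget + 1·y_water = 26.
Solving: y_seed budget = 9, y_water = 8.
oats enters the basis when its profit ≥ yᵀa₃ = 9·4 + 8·4 = 68.

68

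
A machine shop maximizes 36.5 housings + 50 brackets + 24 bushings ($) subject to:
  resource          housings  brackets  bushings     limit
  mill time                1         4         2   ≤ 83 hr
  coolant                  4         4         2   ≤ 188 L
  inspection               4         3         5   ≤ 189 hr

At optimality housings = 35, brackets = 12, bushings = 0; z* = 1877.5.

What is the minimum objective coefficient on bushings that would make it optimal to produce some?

25

Binding: mill time and coolant. Non-binding: inspection (13 unused).
Slack constraints have shadow price 0 (complementary slackness).
From A_Bᵀ y = c: 1·y_mill time + 4·y_coolant = 36.5; 4·y_mill time + 4·y_coolant = 50.
→ y_mill time = 4.5 and y_coolant = 8.
bushings enters the basis when its profit ≥ yᵀa₃ = 4.5·2 + 8·2 = 25.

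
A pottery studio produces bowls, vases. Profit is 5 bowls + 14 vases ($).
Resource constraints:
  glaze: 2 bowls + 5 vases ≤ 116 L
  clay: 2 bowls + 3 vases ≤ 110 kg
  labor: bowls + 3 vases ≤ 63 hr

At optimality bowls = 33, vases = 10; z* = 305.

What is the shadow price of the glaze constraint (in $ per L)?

1

Check each constraint at x*: glaze 116/116 (tight); clay 96/110 (slack 14); labor 63/63 (tight).
By complementary slackness, y = 0 for the non-binding constraint.
From A_Bᵀ y = c: 2·y_glaze + 1·y_labor = 5; 5·y_glaze + 3·y_labor = 14.
This yields shadow prices y_glaze = 1, y_labor = 3.
Shadow price of glaze = 1.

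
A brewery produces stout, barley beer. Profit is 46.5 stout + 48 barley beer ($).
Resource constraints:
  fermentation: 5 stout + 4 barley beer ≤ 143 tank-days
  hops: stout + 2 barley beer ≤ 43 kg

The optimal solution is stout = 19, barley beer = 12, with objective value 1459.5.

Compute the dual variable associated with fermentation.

At the optimum: fermentation uses 143 of 143 (binding); hops uses 43 of 43 (binding).
Dual feasibility on the basic columns requires 5·y_fermentation + 1·y_hops = 46.5, 4·y_fermentation + 2·y_hops = 48.
This yields shadow prices y_fermentation = 7.5, y_hops = 9.
Shadow price of fermentation = 7.5.

7.5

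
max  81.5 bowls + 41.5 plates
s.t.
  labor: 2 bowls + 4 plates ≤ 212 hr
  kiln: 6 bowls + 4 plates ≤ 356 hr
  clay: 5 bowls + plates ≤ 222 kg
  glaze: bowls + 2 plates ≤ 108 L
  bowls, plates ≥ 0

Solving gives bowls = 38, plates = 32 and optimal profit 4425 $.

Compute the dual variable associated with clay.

5.5

Binding: kiln and clay. Non-binding: labor (8 unused), glaze (6 unused).
By complementary slackness, y = 0 for the non-binding constraints.
The binding rows give the dual system: 6·y_kiln + 5·y_clay = 81.5 and 4·y_kiln + 1·y_clay = 41.5.
→ y_kiln = 9 and y_clay = 5.5.
Shadow price of clay = 5.5.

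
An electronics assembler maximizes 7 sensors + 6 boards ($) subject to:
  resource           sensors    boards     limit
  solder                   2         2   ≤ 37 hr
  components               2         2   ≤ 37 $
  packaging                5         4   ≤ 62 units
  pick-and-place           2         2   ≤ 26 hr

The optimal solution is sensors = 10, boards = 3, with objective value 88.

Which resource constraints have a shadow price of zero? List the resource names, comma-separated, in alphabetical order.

solder: 26/37 (slack 11)
components: 26/37 (slack 11)
packaging: 62/62 (binding)
pick-and-place: 26/26 (binding)
By complementary slackness, a constraint with positive slack has shadow price 0 → components, solder.

components, solder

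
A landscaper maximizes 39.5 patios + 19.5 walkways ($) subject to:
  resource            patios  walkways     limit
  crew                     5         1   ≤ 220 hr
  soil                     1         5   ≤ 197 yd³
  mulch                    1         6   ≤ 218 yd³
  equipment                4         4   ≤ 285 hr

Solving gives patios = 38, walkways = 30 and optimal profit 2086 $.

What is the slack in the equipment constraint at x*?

equipment used = 4·38 + 4·30 = 272; slack = 285 − 272 = 13.

13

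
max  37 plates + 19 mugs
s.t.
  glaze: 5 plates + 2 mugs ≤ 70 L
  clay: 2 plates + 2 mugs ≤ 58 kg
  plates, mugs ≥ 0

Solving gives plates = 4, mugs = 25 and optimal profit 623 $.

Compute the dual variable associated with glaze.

6

Both glaze and clay are binding at x*.
From A_Bᵀ y = c: 5·y_glaze + 2·y_clay = 37; 2·y_glaze + 2·y_clay = 19.
This yields shadow prices y_glaze = 6, y_clay = 3.5.
Shadow price of glaze = 6.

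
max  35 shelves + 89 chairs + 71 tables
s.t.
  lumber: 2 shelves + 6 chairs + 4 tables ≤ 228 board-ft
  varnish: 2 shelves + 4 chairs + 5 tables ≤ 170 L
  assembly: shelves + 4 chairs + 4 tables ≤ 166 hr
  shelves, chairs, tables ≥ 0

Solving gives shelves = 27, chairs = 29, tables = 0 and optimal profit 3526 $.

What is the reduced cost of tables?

Binding: lumber and varnish. Non-binding: assembly (23 unused).
Slack constraints have shadow price 0 (complementary slackness).
The binding rows give the dual system: 2·y_lumber + 2·y_varnish = 35 and 6·y_lumber + 4·y_varnish = 89.
Solving: y_lumber = 9.5, y_varnish = 8.
Reduced cost of tables: c₃ − yᵀa₃ = 71 − (9.5·4 + 8·5) = 71 − 78 = -7.

-7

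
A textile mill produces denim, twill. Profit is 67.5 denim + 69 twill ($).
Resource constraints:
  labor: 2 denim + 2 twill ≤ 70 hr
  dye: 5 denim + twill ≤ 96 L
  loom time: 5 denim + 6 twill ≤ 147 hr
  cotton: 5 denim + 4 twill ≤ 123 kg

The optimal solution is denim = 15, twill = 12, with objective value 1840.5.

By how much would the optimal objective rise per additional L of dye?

Check each constraint at x*: labor 54/70 (slack 16); dye 87/96 (slack 9); loom time 147/147 (tight); cotton 123/123 (tight).
Since labor, dye are not tight, their duals are 0.
The binding rows give the dual system: 5·y_loom time + 5·y_cotton = 67.5 and 6·y_loom time + 4·y_cotton = 69.
Solving: y_loom time = 7.5, y_cotton = 6.
Shadow price of dye = 0.

0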